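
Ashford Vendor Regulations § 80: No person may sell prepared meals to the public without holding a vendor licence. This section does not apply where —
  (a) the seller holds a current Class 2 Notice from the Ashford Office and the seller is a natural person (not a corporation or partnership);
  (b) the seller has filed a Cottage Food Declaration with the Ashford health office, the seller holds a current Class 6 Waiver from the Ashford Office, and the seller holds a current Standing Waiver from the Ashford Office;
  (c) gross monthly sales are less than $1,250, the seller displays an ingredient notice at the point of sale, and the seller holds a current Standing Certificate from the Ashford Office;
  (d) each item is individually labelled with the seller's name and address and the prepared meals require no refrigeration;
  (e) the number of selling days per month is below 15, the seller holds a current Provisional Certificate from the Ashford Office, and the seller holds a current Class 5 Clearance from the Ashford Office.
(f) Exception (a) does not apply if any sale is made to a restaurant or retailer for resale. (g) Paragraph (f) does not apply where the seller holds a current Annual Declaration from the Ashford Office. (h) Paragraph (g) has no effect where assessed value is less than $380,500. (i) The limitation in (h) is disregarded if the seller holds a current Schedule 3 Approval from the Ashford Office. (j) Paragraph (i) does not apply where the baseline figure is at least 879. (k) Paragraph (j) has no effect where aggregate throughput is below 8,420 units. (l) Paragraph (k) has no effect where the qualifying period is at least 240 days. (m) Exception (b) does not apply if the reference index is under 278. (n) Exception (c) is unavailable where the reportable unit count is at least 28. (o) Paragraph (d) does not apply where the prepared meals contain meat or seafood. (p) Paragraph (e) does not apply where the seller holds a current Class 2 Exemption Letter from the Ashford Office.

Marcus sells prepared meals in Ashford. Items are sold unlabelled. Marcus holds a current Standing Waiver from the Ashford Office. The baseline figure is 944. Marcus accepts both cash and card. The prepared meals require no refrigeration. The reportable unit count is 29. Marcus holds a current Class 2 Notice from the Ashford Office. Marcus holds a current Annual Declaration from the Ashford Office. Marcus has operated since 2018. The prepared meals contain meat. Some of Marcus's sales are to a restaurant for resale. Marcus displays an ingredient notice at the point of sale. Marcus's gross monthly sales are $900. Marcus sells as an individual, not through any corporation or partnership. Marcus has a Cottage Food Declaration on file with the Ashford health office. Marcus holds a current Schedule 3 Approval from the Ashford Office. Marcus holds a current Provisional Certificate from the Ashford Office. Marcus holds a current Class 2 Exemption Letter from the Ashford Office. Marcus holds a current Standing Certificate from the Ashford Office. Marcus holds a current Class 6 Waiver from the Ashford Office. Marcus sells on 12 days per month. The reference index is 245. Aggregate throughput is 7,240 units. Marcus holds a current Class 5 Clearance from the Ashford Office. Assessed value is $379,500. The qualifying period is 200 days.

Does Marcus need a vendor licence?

Exception (a) is satisfied on its face — a current Class 2 Notice is held; the seller is a natural person. Applying paragraphs (f)–(l): (f) would limit (a) — some sales are to a restaurant for resale — but (g) sets (f) aside: (g) applies — a current Annual Declaration is held. (h) applies (assessed value is $379,500, less than the $380,500 limit), but is set aside by (i): (i) operates against (h): a current Schedule 3 Approval is held. (j) is triggered (the baseline figure is 944, meeting the 879 threshold), but is displaced by (k): (k) applies — aggregate throughput is 7,240 units, below the 8,420 units limit. (l), which would lift (k), does not operate here — the qualifying period is 200 days, short of 240 days. Exception (a) stands.
Exception (b): a Cottage Food Declaration is on file; a current Class 6 Waiver is held; a current Standing Waiver is held — every condition holds. But applying paragraph (m): (m) operates against (b): the reference index is 245, under the 278 limit. (b) is therefore removed.
Exception (c)'s conditions are all satisfied: gross monthly sales are $900, less than the $1,250 limit; an ingredient notice is displayed; a current Standing Certificate is held. But: (n) operates against (c): the reportable unit count is 29, meeting the 28 threshold. Exception (c) does not apply.
Exception (d) fails — items are sold unlabelled.
Exception (e) is satisfied on its face — the number of selling days per month is 12, below the 15 limit; a current Provisional Certificate is held; a current Class 5 Clearance is held. However, paragraph (p) must be considered: (p) is triggered — a current Class 2 Exemption Letter is held. So (e) is unavailable.

No — exception (a) applies; Marcus is not required to hold a vendor licence.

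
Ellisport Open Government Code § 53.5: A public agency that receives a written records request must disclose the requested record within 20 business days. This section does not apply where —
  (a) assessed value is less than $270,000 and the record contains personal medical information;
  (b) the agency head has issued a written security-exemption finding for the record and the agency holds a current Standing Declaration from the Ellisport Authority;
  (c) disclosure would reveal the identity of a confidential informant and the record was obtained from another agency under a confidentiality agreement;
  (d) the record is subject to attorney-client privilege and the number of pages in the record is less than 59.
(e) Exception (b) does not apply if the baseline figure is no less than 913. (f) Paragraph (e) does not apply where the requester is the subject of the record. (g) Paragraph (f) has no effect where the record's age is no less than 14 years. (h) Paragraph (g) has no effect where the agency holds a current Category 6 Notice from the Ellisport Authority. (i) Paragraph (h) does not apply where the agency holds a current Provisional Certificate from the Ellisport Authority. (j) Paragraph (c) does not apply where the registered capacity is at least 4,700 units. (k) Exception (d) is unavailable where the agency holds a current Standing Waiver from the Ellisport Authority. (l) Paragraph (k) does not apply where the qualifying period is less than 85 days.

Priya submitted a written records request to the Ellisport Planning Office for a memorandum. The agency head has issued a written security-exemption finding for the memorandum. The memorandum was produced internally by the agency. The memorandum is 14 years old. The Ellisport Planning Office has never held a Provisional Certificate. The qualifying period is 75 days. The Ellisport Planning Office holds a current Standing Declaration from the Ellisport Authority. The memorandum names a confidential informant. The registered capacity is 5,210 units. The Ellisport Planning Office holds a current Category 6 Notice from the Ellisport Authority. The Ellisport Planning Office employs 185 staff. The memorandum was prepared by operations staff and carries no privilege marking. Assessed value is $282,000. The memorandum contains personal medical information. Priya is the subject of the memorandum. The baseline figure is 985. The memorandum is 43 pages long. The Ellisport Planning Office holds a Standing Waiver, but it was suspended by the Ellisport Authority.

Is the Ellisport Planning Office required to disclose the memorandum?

No — exception (b) applies; the Ellisport Planning Office is not required to disclose the memorandum.

Exception (a) requires that assessed value is less than $270,000; but assessed value is $282,000, not less than $270,000, so (a) is unavailable.
Exception (b) is satisfied on its face — a written security-exemption finding has been issued; a current Standing Declaration is held. Considering the limiting provisions: (e) would limit (b) — the baseline figure is 985, meeting the 913 threshold — but (f) sets (e) aside: (f) operates against (e): Priya is the subject of the memorandum. (g) operates (the record's age is 14 years, meeting the 14 years threshold), but yields to (h): (h) applies — a current Category 6 Notice is held. (i) is not triggered (the Provisional Certificate is not current), so (h) stands. (b) remains available.
Exception (c) requires that the record was obtained from another agency under a confidentiality agreement; but the memorandum was produced internally, so (c) is unavailable.
Exception (d) requires that the record is subject to attorney-client privilege; but the memorandum carries no privilege marking, so (d) is unavailable.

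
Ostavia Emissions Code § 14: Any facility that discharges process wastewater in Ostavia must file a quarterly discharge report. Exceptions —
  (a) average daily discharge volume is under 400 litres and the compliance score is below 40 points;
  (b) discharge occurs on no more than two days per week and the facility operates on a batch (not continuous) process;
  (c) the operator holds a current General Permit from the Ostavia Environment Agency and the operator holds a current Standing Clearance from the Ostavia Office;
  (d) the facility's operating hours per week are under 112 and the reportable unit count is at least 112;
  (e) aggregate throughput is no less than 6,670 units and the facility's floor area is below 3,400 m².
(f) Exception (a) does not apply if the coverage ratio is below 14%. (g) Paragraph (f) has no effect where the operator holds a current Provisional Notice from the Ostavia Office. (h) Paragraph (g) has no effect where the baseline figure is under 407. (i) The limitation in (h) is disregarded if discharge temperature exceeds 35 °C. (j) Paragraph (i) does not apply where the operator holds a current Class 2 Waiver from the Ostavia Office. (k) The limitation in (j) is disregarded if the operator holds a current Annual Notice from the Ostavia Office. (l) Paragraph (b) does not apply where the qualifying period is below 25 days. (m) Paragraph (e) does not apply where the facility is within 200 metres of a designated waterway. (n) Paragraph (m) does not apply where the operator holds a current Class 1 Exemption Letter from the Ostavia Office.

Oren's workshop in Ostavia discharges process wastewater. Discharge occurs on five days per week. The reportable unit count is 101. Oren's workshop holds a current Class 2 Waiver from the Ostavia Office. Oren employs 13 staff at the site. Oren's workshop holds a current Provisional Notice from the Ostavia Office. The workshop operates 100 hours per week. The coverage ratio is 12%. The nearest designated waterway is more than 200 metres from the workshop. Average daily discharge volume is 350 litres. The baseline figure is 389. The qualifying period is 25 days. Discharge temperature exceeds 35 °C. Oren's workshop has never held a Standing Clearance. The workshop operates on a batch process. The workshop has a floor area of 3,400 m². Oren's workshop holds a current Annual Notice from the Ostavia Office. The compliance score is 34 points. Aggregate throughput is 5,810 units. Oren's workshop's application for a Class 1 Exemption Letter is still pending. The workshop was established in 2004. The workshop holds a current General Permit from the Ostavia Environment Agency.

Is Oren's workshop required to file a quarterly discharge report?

No — exception (a) applies; Oren's workshop is not required to file a quarterly discharge report.

Exception (a) is satisfied on its face — average daily discharge volume is 350 litres, under the 400 litres limit; the compliance score is 34 points, below the 40 points limit. As to paragraphs (f)–(k): (f) would limit (a) — the coverage ratio is 12%, below the 14% limit — but (g) sets (f) aside: (g) operates — a current Provisional Notice is held. (h) would limit (g) — the baseline figure is 389, under the 407 limit — but (i) sets (h) aside: (i) is engaged — discharge temperature exceeds 35 °C. (j) applies (a current Class 2 Waiver is held), but is displaced by (k): (k) is engaged — a current Annual Notice is held. Exception (a) stands.
Exception (b) requires that discharge occurs on no more than two days per week; but discharge occurs on five days per week, so (b) is unavailable.
Exception (c) requires that the operator holds a current Standing Clearance from the Ostavia Office; but there is no Standing Clearance in force, so (c) is unavailable.
Exception (d) does not apply: the reportable unit count is 101, short of 112.
Exception (e) requires that aggregate throughput is no less than 6,670 units; but aggregate throughput is 5,810 units, short of 6,670 units, so (e) is unavailable.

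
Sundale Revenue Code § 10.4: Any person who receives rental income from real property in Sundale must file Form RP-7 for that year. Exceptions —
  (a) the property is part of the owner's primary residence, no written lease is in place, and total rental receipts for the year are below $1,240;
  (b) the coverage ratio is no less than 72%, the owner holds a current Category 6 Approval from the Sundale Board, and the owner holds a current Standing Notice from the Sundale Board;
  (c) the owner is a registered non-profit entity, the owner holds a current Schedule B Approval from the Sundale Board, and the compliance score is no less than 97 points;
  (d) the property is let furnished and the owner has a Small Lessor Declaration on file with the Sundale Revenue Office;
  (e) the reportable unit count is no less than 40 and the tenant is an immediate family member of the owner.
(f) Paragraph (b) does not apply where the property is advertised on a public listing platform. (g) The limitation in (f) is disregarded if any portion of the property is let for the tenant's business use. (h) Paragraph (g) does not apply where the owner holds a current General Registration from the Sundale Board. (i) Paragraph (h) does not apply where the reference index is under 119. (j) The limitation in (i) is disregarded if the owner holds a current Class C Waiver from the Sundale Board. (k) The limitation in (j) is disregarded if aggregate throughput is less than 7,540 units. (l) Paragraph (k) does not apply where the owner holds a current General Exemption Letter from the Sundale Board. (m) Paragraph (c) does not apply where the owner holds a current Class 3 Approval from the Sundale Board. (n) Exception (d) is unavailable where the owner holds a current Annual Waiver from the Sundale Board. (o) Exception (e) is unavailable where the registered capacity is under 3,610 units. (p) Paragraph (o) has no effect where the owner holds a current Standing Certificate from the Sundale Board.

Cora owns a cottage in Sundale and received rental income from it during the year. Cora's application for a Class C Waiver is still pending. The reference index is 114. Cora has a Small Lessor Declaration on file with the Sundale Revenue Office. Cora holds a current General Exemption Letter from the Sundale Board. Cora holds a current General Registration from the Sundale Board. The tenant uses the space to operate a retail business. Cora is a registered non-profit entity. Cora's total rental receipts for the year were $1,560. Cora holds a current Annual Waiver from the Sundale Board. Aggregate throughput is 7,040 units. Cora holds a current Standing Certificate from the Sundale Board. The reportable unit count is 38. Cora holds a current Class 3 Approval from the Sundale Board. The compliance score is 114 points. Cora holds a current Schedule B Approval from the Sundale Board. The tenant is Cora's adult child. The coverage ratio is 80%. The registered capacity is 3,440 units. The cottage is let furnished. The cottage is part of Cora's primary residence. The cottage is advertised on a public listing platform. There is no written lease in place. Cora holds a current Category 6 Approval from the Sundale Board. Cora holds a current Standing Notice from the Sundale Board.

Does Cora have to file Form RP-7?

No — exception (b) applies; Cora is not required to file Form RP-7.

Exception (a) requires that total rental receipts for the year are below $1,240; but total rental receipts for the year are $1,560, not below $1,240, so (a) is unavailable.
Exception (b)'s conditions are all satisfied: the coverage ratio is 80%, meeting the 72% threshold; a current Category 6 Approval is held; a current Standing Notice is held. Applying paragraphs (f)–(l): (f) is engaged (the property is publicly advertised), but is overridden by (g): (g) is engaged — the space is let for business use. (h) operates (a current General Registration is held), but is set aside by (i): (i) operates against (h): the reference index is 114, under the 119 limit. (j), which would lift (i), is not triggered — no current Class C Waiver is held. So (b) applies.
All of (c)'s requirements are met (Cora is a registered non-profit; a current Schedule B Approval is held; the compliance score is 114 points, meeting the 97 points threshold). But applying paragraph (m): (m) operates against (c): a current Class 3 Approval is held. Exception (c) does not apply.
Exception (d) is satisfied on its face — the property is let furnished; a Small Lessor Declaration is on file. However, paragraph (n) must be considered: (n) operates against (d): a current Annual Waiver is held. (d) is therefore removed.
Exception (e) does not apply: the reportable unit count is 38, short of 40.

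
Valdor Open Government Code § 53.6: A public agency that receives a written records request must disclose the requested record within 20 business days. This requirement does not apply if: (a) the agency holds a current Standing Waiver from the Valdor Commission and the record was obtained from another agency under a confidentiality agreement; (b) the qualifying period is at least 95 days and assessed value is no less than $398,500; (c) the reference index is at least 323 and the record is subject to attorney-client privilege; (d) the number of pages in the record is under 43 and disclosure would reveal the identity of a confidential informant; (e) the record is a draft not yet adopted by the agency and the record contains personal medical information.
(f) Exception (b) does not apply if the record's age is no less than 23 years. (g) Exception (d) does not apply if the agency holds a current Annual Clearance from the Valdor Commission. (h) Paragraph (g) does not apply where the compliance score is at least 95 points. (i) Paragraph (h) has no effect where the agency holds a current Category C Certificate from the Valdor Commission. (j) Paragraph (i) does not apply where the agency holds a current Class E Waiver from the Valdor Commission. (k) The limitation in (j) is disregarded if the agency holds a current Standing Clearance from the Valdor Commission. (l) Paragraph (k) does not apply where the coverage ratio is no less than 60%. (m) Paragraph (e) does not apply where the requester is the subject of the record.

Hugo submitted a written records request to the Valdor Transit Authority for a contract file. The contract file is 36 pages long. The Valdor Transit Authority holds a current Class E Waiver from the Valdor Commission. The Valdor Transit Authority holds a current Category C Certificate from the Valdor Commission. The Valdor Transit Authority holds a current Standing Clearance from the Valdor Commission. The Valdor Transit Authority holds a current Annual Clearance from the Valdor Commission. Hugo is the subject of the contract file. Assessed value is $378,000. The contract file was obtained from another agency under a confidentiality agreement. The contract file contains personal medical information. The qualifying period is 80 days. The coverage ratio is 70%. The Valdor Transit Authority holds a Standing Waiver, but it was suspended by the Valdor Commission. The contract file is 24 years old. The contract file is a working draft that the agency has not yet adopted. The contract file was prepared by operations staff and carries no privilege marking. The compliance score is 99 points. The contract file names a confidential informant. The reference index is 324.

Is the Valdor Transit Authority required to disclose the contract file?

No — exception (d) applies; the Valdor Transit Authority is not required to disclose the contract file.

Exception (a) does not apply: the Standing Waiver is not current.
Exception (b) fails — the qualifying period is 80 days, short of 95 days.
Exception (c) does not apply: the contract file carries no privilege marking.
Exception (d) is satisfied on its face — the number of pages in the record is 36, under the 43 limit; the contract file names a confidential informant. Under paragraphs (g)–(l): (g) operates (a current Annual Clearance is held), but yields to (h): (h) is engaged — the compliance score is 99 points, meeting the 95 points threshold. (i) is engaged (a current Category C Certificate is held), but is set aside by (j): (j) operates — a current Class E Waiver is held. (k) is engaged (a current Standing Clearance is held), but is overridden by (l): (l) operates against (k): the coverage ratio is 70%, meeting the 60% threshold. (d) remains available.
Exception (e) is satisfied on its face — the contract file is an unadopted draft; the contract file contains personal medical information. However, paragraph (m) must be considered: (m) operates against (e): Hugo is the subject of the contract file. Exception (e) does not apply.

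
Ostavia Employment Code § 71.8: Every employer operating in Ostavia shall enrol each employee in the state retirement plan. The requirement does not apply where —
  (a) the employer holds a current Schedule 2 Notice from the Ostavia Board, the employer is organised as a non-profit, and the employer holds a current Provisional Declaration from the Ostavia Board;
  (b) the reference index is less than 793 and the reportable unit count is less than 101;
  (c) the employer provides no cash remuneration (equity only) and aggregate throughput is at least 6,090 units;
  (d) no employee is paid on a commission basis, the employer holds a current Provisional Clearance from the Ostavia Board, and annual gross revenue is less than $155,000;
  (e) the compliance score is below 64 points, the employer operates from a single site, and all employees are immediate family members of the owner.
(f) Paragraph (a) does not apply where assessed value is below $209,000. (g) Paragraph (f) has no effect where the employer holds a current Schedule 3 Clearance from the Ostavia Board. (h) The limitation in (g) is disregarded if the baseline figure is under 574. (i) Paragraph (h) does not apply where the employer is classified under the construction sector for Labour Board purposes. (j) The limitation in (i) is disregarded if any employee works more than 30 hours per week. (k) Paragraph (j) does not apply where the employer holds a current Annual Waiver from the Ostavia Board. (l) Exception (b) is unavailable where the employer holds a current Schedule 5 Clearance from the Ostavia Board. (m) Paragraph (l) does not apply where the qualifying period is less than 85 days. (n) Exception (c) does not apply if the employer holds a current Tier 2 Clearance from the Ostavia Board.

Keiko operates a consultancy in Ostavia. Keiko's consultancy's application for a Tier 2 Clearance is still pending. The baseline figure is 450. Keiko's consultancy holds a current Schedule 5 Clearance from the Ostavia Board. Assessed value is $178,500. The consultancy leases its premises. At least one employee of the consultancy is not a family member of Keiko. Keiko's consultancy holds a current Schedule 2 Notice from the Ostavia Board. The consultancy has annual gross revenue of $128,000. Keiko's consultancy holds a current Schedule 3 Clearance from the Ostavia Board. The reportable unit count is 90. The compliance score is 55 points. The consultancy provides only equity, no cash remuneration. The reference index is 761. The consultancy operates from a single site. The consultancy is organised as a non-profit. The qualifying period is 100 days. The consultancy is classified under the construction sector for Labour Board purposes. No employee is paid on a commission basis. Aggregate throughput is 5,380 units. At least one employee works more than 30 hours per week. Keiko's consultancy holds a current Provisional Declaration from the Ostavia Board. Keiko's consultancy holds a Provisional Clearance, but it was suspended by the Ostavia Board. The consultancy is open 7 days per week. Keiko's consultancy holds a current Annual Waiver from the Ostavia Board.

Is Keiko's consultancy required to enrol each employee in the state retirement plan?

No — exception (a) applies; Keiko's consultancy is not required to enrol each employee in the state retirement plan.

Exception (a)'s conditions are all satisfied: a current Schedule 2 Notice is held; the employer is a non-profit; a current Provisional Declaration is held. Under paragraphs (f)–(k): (f) is triggered (assessed value is $178,500, below the $209,000 limit), but is displaced by (g): (g) operates — a current Schedule 3 Clearance is held. (h) would limit (g) — the baseline figure is 450, under the 574 limit — but (i) sets (h) aside: (i) operates against (h): the consultancy is classified under the construction sector. (j) would limit (i) — at least one employee exceeds 30 hours/week — but (k) sets (j) aside: (k) operates against (j): a current Annual Waiver is held. Exception (a) stands.
Exception (b) is satisfied on its face — the reference index is 761, less than the 793 limit; the reportable unit count is 90, less than the 101 limit. However, paragraphs (l)–(m) must be considered: (l) operates against (b): a current Schedule 5 Clearance is held. (m) is inapplicable (the qualifying period is 100 days, not less than 85 days), so (l) stands. (b) is therefore removed.
Exception (c) requires that aggregate throughput is at least 6,090 units; but aggregate throughput is 5,380 units, short of 6,090 units, so (c) is unavailable.
Exception (d) requires that the employer holds a current Provisional Clearance from the Ostavia Board; but no current Provisional Clearance is held, so (d) is unavailable.
Exception (e) does not apply: at least one employee is not a family member.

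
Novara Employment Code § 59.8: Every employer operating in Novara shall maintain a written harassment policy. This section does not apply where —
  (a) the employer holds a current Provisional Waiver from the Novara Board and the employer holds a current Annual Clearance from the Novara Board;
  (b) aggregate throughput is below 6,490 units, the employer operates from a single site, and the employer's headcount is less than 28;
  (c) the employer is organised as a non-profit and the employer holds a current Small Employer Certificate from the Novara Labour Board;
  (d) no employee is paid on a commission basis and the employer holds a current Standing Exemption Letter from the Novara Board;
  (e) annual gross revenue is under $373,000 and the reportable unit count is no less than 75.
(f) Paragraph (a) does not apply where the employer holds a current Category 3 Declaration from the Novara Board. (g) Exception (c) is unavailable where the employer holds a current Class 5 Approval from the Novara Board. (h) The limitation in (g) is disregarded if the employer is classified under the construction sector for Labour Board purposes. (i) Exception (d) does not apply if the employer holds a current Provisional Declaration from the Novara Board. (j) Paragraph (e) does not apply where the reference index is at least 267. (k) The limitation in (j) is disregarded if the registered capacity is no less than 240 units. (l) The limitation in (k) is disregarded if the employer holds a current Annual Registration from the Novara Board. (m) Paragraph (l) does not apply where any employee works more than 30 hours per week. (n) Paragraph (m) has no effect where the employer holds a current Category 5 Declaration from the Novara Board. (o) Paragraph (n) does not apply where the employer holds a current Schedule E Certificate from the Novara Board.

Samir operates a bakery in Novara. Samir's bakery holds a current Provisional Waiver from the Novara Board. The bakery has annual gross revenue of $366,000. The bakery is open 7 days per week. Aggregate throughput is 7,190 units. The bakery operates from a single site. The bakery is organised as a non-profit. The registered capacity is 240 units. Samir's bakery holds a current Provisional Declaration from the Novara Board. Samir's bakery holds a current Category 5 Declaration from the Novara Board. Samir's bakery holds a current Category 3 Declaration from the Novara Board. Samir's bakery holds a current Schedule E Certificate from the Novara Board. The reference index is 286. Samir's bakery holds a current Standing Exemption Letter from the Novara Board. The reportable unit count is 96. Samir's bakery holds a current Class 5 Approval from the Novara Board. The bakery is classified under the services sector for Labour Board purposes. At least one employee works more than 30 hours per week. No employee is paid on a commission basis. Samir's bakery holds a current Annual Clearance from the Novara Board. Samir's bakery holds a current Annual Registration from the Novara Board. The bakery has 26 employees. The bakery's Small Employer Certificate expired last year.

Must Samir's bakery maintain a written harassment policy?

No — exception (e) applies; Samir's bakery is not required to maintain a written harassment policy.

All of (a)'s requirements are met (a current Provisional Waiver is held; a current Annual Clearance is held). But applying paragraph (f): (f) is engaged — a current Category 3 Declaration is held. Exception (a) does not apply.
Exception (b) fails — aggregate throughput is 7,190 units, not below 6,490 units.
Exception (c) fails — the Small Employer Certificate has expired.
Exception (d)'s conditions are all satisfied: no employee is paid on commission; a current Standing Exemption Letter is held. However, paragraph (i) must be considered: (i) operates — a current Provisional Declaration is held. Exception (d) does not apply.
Exception (e) is satisfied on its face — annual gross revenue is $366,000, under the $373,000 limit; the reportable unit count is 96, meeting the 75 threshold. Considering the limiting provisions: (j) applies (the reference index is 286, meeting the 267 threshold), but is set aside by (k): (k) is engaged — the registered capacity is 240 units, meeting the 240 units threshold. (l) operates (a current Annual Registration is held), but is set aside by (m): (m) operates against (l): at least one employee exceeds 30 hours/week. (n) would limit (m) — a current Category 5 Declaration is held — but (o) sets (n) aside: (o) is engaged — a current Schedule E Certificate is held. Exception (e) stands.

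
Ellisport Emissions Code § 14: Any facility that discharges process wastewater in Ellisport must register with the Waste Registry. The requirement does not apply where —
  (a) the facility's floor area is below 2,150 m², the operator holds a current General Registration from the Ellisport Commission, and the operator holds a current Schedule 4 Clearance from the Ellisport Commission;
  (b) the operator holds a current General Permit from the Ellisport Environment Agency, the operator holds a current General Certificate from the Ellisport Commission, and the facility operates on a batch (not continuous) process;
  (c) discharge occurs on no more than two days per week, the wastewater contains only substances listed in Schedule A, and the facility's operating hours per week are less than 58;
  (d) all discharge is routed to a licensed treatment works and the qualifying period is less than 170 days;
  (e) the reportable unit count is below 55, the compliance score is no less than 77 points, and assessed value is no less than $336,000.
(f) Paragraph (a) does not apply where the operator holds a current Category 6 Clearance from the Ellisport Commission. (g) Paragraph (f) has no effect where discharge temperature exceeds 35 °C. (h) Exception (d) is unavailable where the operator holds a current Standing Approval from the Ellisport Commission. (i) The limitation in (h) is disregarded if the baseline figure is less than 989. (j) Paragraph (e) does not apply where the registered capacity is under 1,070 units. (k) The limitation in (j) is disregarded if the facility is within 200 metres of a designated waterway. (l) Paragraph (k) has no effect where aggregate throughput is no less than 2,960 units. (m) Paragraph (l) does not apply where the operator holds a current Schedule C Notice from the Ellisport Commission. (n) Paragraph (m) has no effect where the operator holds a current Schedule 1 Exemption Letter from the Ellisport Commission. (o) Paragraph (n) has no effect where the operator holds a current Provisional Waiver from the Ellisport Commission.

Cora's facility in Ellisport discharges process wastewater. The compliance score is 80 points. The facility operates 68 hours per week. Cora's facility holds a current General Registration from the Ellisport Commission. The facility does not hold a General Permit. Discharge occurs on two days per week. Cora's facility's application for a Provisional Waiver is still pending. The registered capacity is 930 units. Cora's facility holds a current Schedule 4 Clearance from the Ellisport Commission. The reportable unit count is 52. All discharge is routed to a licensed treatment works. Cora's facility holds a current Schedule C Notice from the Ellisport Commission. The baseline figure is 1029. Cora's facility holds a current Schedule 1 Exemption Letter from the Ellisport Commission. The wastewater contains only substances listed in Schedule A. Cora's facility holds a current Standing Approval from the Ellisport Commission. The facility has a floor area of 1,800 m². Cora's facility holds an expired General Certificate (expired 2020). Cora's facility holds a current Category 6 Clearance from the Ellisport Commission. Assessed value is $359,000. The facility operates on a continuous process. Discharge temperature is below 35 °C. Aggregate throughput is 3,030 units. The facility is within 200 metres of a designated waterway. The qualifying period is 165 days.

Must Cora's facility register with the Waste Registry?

All of (a)'s requirements are met (the facility's floor area is 1,800 m², below the 2,150 m² limit; a current General Registration is held; a current Schedule 4 Clearance is held). But applying paragraphs (f)–(g): (f) operates against (a): a current Category 6 Clearance is held. (g) is not triggered (discharge temperature is below 35 °C), so (f) stands. So (a) is unavailable.
Exception (b) fails — no General Permit is held.
Exception (c) fails — the facility's operating hours per week are 68, not less than 58.
Exception (d): discharge is routed to a licensed treatment works; the qualifying period is 165 days, less than the 170 days limit — every condition holds. But: (h) operates against (d): a current Standing Approval is held. (i) is inapplicable (the baseline figure is 1,029, not less than 989), so (h) stands. Exception (d) does not apply.
All of (e)'s requirements are met (the reportable unit count is 52, below the 55 limit; the compliance score is 80 points, meeting the 77 points threshold; assessed value is $359,000, meeting the $336,000 threshold). However, paragraphs (j)–(o) must be considered: (j) operates against (e): the registered capacity is 930 units, under the 1,070 units limit. (k) would limit (j) — the facility is within 200 m of a designated waterway — but (l) sets (k) aside: (l) applies — aggregate throughput is 3,030 units, meeting the 2,960 units threshold. (m) is triggered (a current Schedule C Notice is held), but is set aside by (n): (n) operates against (m): a current Schedule 1 Exemption Letter is held. (o) does not operate here (there is no Provisional Waiver in force), so (n) stands. (e) is therefore removed.
No exception applies. The general rule governs.

Yes — Cora's facility must register with the Waste Registry.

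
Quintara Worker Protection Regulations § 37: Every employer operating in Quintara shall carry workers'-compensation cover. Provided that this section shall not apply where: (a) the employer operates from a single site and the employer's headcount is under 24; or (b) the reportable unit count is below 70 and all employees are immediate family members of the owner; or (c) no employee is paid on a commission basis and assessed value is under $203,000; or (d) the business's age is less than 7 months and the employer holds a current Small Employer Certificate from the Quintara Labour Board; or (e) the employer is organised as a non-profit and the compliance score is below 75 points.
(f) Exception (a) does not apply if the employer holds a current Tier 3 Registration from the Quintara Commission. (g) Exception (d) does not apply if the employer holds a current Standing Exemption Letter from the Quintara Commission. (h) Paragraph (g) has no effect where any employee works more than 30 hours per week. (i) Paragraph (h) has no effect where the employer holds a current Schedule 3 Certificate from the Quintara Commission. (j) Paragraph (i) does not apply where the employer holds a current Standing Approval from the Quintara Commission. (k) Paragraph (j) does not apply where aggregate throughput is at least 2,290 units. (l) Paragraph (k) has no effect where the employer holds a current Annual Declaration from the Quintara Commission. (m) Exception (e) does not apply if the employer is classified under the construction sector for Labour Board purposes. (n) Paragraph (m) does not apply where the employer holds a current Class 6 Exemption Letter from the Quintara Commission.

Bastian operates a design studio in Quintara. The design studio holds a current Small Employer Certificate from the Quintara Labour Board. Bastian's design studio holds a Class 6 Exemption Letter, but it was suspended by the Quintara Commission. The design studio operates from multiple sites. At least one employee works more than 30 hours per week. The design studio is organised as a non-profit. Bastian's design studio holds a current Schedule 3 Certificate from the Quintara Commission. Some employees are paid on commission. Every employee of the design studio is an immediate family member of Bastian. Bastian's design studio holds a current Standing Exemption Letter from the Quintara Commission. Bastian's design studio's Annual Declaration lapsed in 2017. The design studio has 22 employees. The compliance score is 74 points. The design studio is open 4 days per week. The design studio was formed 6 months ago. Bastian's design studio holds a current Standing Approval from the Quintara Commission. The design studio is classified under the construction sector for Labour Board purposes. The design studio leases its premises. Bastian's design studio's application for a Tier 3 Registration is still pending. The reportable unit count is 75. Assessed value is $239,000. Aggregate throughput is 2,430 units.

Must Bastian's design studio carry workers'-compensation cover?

Yes — Bastian's design studio must carry workers'-compensation cover.

Exception (a) does not apply: the employer operates from multiple sites.
Exception (b) fails — the reportable unit count is 75, not below 70.
Exception (c) does not apply: some employees are paid on commission.
All of (d)'s requirements are met (the business's age is 6 months, less than the 7 months limit; a current Small Employer Certificate is held). However, paragraphs (g)–(l) must be considered: (g) operates against (d): a current Standing Exemption Letter is held. (h) would limit (g) — at least one employee exceeds 30 hours/week — but (i) sets (h) aside: (i) operates against (h): a current Schedule 3 Certificate is held. (j) is triggered (a current Standing Approval is held), but is displaced by (k): (k) is engaged — aggregate throughput is 2,430 units, meeting the 2,290 units threshold. (l), which would lift (k), is inapplicable — no current Annual Declaration is held. Exception (d) does not apply.
Exception (e): the employer is a non-profit; the compliance score is 74 points, below the 75 points limit — every condition holds. Turning to paragraphs (m)–(n): (m) operates against (e): the design studio is classified under the construction sector. (n), which would lift (m), is not triggered — no current Class 6 Exemption Letter is held. So (e) is unavailable.
No exception applies. The general rule governs.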